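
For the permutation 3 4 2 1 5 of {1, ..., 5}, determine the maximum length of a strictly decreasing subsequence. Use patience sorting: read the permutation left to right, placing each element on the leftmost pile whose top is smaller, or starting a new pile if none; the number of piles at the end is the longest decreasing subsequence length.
3

3: new pile. tops = [3]
4: onto pile 1 (replacing 3). tops = [4]
2: new pile. tops = [4, 2]
1: new pile. tops = [4, 2, 1]
5: onto pile 1 (replacing 4). tops = [5, 2, 1]

3 piles, so the longest decreasing subsequence has length 3.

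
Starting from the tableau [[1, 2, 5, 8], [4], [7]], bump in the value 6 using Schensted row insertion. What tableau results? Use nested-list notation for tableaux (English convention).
[[1, 2, 5, 6], [4, 8], [7]]

In row 1, 6 replaces 8 (the leftmost entry greater than 6); 8 is bumped to row 2. 8 is appended to row 2. The new tableau is [[1, 2, 5, 6], [4, 8], [7]].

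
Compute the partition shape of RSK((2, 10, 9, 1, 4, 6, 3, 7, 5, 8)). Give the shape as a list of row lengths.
[5, 3, 1, 1]

Row-insert each entry into an empty tableau.

After inserting 2: P = [[2]].
After inserting 10: P = [[2, 10]].
After inserting 9: P = [[2, 9], [10]].
After inserting 1: P = [[1, 9], [2], [10]].
After inserting 4: P = [[1, 4], [2, 9], [10]].
After inserting 6: P = [[1, 4, 6], [2, 9], [10]].
After inserting 3: P = [[1, 3, 6], [2, 4], [9], [10]].
After inserting 7: P = [[1, 3, 6, 7], [2, 4], [9], [10]].
After inserting 5: P = [[1, 3, 5, 7], [2, 4, 6], [9], [10]].
After inserting 8: P = [[1, 3, 5, 7, 8], [2, 4, 6], [9], [10]].

The final insertion tableau P = [[1, 3, 5, 7, 8], [2, 4, 6], [9], [10]] has shape [5, 3, 1, 1].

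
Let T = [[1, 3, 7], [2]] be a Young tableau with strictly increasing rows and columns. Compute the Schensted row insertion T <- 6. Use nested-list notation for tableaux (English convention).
[[1, 3, 6], [2, 7]]

In row 1, 6 replaces 7 (the leftmost entry greater than 6); 7 is bumped to row 2. 7 is appended to row 2. The new tableau is [[1, 3, 6], [2, 7]].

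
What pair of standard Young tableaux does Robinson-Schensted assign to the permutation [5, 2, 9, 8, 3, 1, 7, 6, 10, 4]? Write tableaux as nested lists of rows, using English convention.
P = [[1, 3, 4, 10], [2, 6], [5, 7], [8], [9]], Q = [[1, 3, 7, 9], [2, 4], [5, 8], [6], [10]]

Insert each entry of the permutation into P by Schensted row insertion, recording in Q the position of each new cell.

Insert 5: appended to row 1. P = [[5]], Q = [[1]].
Insert 2: 2 bumps 5 from row 1; 5 starts row 2. P = [[2], [5]], Q = [[1], [2]].
Insert 9: appended to row 1. P = [[2, 9], [5]], Q = [[1, 3], [2]].
Insert 8: 8 bumps 9 from row 1; 9 appends to row 2. P = [[2, 8], [5, 9]], Q = [[1, 3], [2, 4]].
Insert 3: 3 bumps 8 from row 1; 8 bumps 9 from row 2; 9 starts row 3. P = [[2, 3], [5, 8], [9]], Q = [[1, 3], [2, 4], [5]].
Insert 1: 1 bumps 2 from row 1; 2 bumps 5 from row 2; 5 bumps 9 from row 3; 9 starts row 4. P = [[1, 3], [2, 8], [5], [9]], Q = [[1, 3], [2, 4], [5], [6]].
Insert 7: appended to row 1. P = [[1, 3, 7], [2, 8], [5], [9]], Q = [[1, 3, 7], [2, 4], [5], [6]].
Insert 6: 6 bumps 7 from row 1; 7 bumps 8 from row 2; 8 appends to row 3. P = [[1, 3, 6], [2, 7], [5, 8], [9]], Q = [[1, 3, 7], [2, 4], [5, 8], [6]].
Insert 10: appended to row 1. P = [[1, 3, 6, 10], [2, 7], [5, 8], [9]], Q = [[1, 3, 7, 9], [2, 4], [5, 8], [6]].
Insert 4: 4 bumps 6 from row 1; 6 bumps 7 from row 2; 7 bumps 8 from row 3; 8 bumps 9 from row 4; 9 starts row 5. P = [[1, 3, 4, 10], [2, 6], [5, 7], [8], [9]], Q = [[1, 3, 7, 9], [2, 4], [5, 8], [6], [10]].

So P = [[1, 3, 4, 10], [2, 6], [5, 7], [8], [9]], Q = [[1, 3, 7, 9], [2, 4], [5, 8], [6], [10]].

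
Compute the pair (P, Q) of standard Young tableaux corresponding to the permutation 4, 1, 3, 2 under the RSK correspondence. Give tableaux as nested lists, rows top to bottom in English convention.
Insert each entry of the permutation into P by Schensted row insertion, recording in Q the position of each new cell.

Insert 4: appended to row 1. P = [[4]].
Insert 1: 1 bumps 4 from row 1; 4 starts row 2. P = [[1], [4]].
Insert 3: appended to row 1. P = [[1, 3], [4]].
Insert 2: 2 bumps 3 from row 1; 3 bumps 4 from row 2; 4 starts row 3. P = [[1, 2], [3], [4]].

So P = [[1, 2], [3], [4]], Q = [[1, 3], [2], [4]].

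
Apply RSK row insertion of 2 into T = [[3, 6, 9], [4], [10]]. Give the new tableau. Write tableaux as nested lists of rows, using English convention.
In row 1, 2 replaces 3 (the leftmost entry greater than 2); 3 is bumped to row 2. In row 2, 3 replaces 4 (the leftmost entry greater than 3); 4 is bumped to row 3. In row 3, 4 replaces 10 (the leftmost entry greater than 4); 10 is bumped to row 4. 10 starts a new row 4. The new tableau is [[2, 6, 9], [3], [4], [10]].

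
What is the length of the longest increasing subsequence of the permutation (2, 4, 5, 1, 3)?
3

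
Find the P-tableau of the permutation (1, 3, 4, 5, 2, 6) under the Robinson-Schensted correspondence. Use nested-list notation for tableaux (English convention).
P = [[1, 2, 4, 5, 6], [3]]

Insert 1: appended to row 1. P = [[1]].
Insert 3: appended to row 1. P = [[1, 3]].
Insert 4: appended to row 1. P = [[1, 3, 4]].
Insert 5: appended to row 1. P = [[1, 3, 4, 5]].
Insert 2: 2 bumps 3 from row 1; 3 starts row 2. P = [[1, 2, 4, 5], [3]].
Insert 6: appended to row 1. P = [[1, 2, 4, 5, 6], [3]].

So P = [[1, 2, 4, 5, 6], [3]].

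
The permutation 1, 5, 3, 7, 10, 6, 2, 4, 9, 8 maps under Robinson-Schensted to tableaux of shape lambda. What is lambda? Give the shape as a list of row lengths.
[4, 3, 3]

Row-insert each entry into an empty tableau.

After inserting 1: P = [[1]].
After inserting 5: P = [[1, 5]].
After inserting 3: P = [[1, 3], [5]].
After inserting 7: P = [[1, 3, 7], [5]].
After inserting 10: P = [[1, 3, 7, 10], [5]].
After inserting 6: P = [[1, 3, 6, 10], [5, 7]].
After inserting 2: P = [[1, 2, 6, 10], [3, 7], [5]].
After inserting 4: P = [[1, 2, 4, 10], [3, 6], [5, 7]].
After inserting 9: P = [[1, 2, 4, 9], [3, 6, 10], [5, 7]].
After inserting 8: P = [[1, 2, 4, 8], [3, 6, 9], [5, 7, 10]].

The final insertion tableau P = [[1, 2, 4, 8], [3, 6, 9], [5, 7, 10]] has shape [4, 3, 3].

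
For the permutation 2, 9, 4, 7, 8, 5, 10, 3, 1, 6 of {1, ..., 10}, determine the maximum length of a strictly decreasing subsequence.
5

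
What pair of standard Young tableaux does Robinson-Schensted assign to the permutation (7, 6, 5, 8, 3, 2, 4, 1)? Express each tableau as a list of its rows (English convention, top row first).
Insert each entry of the permutation into P by Schensted row insertion, recording in Q the position of each new cell.

After inserting 7: P = [[7]].
After inserting 6: P = [[6], [7]].
After inserting 5: P = [[5], [6], [7]].
After inserting 8: P = [[5, 8], [6], [7]].
After inserting 3: P = [[3, 8], [5], [6], [7]].
After inserting 2: P = [[2, 8], [3], [5], [6], [7]].
After inserting 4: P = [[2, 4], [3, 8], [5], [6], [7]].
After inserting 1: P = [[1, 4], [2, 8], [3], [5], [6], [7]].

So P = [[1, 4], [2, 8], [3], [5], [6], [7]], Q = [[1, 4], [2, 7], [3], [5], [6], [8]].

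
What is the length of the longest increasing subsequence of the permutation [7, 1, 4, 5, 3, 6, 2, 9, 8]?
5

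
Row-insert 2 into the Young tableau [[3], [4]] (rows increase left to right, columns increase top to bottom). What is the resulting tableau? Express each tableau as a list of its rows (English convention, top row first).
In row 1, 2 replaces 3 (the leftmost entry greater than 2); 3 is bumped to row 2. In row 2, 3 replaces 4 (the leftmost entry greater than 3); 4 is bumped to row 3. 4 starts a new row 3. The new tableau is [[2], [3], [4]].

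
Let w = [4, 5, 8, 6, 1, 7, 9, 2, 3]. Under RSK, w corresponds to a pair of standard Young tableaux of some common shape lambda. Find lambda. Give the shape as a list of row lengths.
[5, 3, 1]

Row-insert each entry into an empty tableau.

After inserting 4: P = [[4]].
After inserting 5: P = [[4, 5]].
After inserting 8: P = [[4, 5, 8]].
After inserting 6: P = [[4, 5, 6], [8]].
After inserting 1: P = [[1, 5, 6], [4], [8]].
After inserting 7: P = [[1, 5, 6, 7], [4], [8]].
After inserting 9: P = [[1, 5, 6, 7, 9], [4], [8]].
After inserting 2: P = [[1, 2, 6, 7, 9], [4, 5], [8]].
After inserting 3: P = [[1, 2, 3, 7, 9], [4, 5, 6], [8]].

The final insertion tableau P = [[1, 2, 3, 7, 9], [4, 5, 6], [8]] has shape [5, 3, 1].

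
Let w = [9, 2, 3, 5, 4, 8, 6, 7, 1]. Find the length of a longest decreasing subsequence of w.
4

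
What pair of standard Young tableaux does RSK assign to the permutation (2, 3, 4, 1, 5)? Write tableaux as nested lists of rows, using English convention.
Insert each entry of the permutation into P by Schensted row insertion, recording in Q the position of each new cell.

Insert 2: appended to row 1. P = [[2]].
Insert 3: appended to row 1. P = [[2, 3]].
Insert 4: appended to row 1. P = [[2, 3, 4]].
Insert 1: 1 bumps 2 from row 1; 2 starts row 2. P = [[1, 3, 4], [2]].
Insert 5: appended to row 1. P = [[1, 3, 4, 5], [2]].

So P = [[1, 3, 4, 5], [2]], Q = [[1, 2, 3, 5], [4]].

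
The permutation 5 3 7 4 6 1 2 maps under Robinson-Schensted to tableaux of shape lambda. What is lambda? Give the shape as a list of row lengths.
Row-insert each entry into an empty tableau.

After inserting 5: P = [[5]].
After inserting 3: P = [[3], [5]].
After inserting 7: P = [[3, 7], [5]].
After inserting 4: P = [[3, 4], [5, 7]].
After inserting 6: P = [[3, 4, 6], [5, 7]].
After inserting 1: P = [[1, 4, 6], [3, 7], [5]].
After inserting 2: P = [[1, 2, 6], [3, 4], [5, 7]].

The final insertion tableau P = [[1, 2, 6], [3, 4], [5, 7]] has shape [3, 2, 2].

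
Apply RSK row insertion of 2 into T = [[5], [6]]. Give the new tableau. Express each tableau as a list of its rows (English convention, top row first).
[[2], [5], [6]]

In row 1, 2 replaces 5 (the leftmost entry greater than 2); 5 is bumped to row 2. In row 2, 5 replaces 6 (the leftmost entry greater than 5); 6 is bumped to row 3. 6 starts a new row 3. The new tableau is [[2], [5], [6]].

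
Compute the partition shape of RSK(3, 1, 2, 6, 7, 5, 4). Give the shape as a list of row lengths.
Row-insert each entry into an empty tableau.

After inserting 3: P = [[3]].
After inserting 1: P = [[1], [3]].
After inserting 2: P = [[1, 2], [3]].
After inserting 6: P = [[1, 2, 6], [3]].
After inserting 7: P = [[1, 2, 6, 7], [3]].
After inserting 5: P = [[1, 2, 5, 7], [3, 6]].
After inserting 4: P = [[1, 2, 4, 7], [3, 5], [6]].

The final insertion tableau P = [[1, 2, 4, 7], [3, 5], [6]] has shape [4, 2, 1].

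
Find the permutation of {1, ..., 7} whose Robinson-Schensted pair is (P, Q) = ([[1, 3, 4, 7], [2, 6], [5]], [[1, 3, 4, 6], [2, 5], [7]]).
Reverse the RSK construction: for i from n down to 1, find the cell of Q containing i, remove the entry at that cell from P, and reverse-bump it up through P; the value ejected from row 1 is w(i).

Step i=7: Q has 7 at row 3, column 1; remove 5 from row 3 of P and reverse-bump: 5 enters row 2 and ejects 2; 2 enters row 1 and ejects 1. So w(7) = 1. P is now [[2, 3, 4, 7], [5, 6]].
Step i=6: Q has 6 at row 1, column 4; remove that cell from P, ejecting 7. So w(6) = 7. P is now [[2, 3, 4], [5, 6]].
Step i=5: Q has 5 at row 2, column 2; remove 6 from row 2 of P and reverse-bump: 6 enters row 1 and ejects 4. So w(5) = 4. P is now [[2, 3, 6], [5]].
Step i=4: Q has 4 at row 1, column 3; remove that cell from P, ejecting 6. So w(4) = 6. P is now [[2, 3], [5]].
Step i=3: Q has 3 at row 1, column 2; remove that cell from P, ejecting 3. So w(3) = 3. P is now [[2], [5]].
Step i=2: Q has 2 at row 2, column 1; remove 5 from row 2 of P and reverse-bump: 5 enters row 1 and ejects 2. So w(2) = 2. P is now [[5]].
Step i=1: Q has 1 at row 1, column 1; remove that cell from P, ejecting 5. So w(1) = 5. P is now [].

So w = 5 2 3 6 4 7 1.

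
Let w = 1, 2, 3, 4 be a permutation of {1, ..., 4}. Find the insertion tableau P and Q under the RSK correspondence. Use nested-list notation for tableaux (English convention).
Insert each entry of the permutation into P by Schensted row insertion, recording in Q the position of each new cell.

Insert 1: appended to row 1. P = [[1]], Q = [[1]].
Insert 2: appended to row 1. P = [[1, 2]], Q = [[1, 2]].
Insert 3: appended to row 1. P = [[1, 2, 3]], Q = [[1, 2, 3]].
Insert 4: appended to row 1. P = [[1, 2, 3, 4]], Q = [[1, 2, 3, 4]].

So P = [[1, 2, 3, 4]], Q = [[1, 2, 3, 4]].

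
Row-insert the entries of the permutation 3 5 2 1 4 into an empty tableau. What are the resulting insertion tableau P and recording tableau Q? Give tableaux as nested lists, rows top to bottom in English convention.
Insert each entry of the permutation into P by Schensted row insertion, recording in Q the position of each new cell.

After inserting 3: P = [[3]].
After inserting 5: P = [[3, 5]].
After inserting 2: P = [[2, 5], [3]].
After inserting 1: P = [[1, 5], [2], [3]].
After inserting 4: P = [[1, 4], [2, 5], [3]].

So P = [[1, 4], [2, 5], [3]], Q = [[1, 2], [3, 5], [4]].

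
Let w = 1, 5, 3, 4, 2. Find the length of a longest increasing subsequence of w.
3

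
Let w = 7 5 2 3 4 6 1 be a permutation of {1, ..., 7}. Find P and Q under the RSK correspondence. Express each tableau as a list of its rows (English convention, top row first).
P = [[1, 3, 4, 6], [2], [5], [7]], Q = [[1, 4, 5, 6], [2], [3], [7]]

Insert each entry of the permutation into P by Schensted row insertion, recording in Q the position of each new cell.

Insert 7: appended to row 1. P = [[7]], Q = [[1]].
Insert 5: 5 bumps 7 from row 1; 7 starts row 2. P = [[5], [7]], Q = [[1], [2]].
Insert 2: 2 bumps 5 from row 1; 5 bumps 7 from row 2; 7 starts row 3. P = [[2], [5], [7]], Q = [[1], [2], [3]].
Insert 3: appended to row 1. P = [[2, 3], [5], [7]], Q = [[1, 4], [2], [3]].
Insert 4: appended to row 1. P = [[2, 3, 4], [5], [7]], Q = [[1, 4, 5], [2], [3]].
Insert 6: appended to row 1. P = [[2, 3, 4, 6], [5], [7]], Q = [[1, 4, 5, 6], [2], [3]].
Insert 1: 1 bumps 2 from row 1; 2 bumps 5 from row 2; 5 bumps 7 from row 3; 7 starts row 4. P = [[1, 3, 4, 6], [2], [5], [7]], Q = [[1, 4, 5, 6], [2], [3], [7]].

So P = [[1, 3, 4, 6], [2], [5], [7]], Q = [[1, 4, 5, 6], [2], [3], [7]].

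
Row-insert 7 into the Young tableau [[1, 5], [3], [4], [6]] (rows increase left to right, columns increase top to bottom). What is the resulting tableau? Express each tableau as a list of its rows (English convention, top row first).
[[1, 5, 7], [3], [4], [6]]

7 is larger than every entry of row 1, so it is appended to row 1. The new tableau is [[1, 5, 7], [3], [4], [6]].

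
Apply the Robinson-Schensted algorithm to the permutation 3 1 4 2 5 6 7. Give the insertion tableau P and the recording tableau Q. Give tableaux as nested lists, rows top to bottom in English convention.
Insert each entry of the permutation into P by Schensted row insertion, recording in Q the position of each new cell.

Insert 3: appended to row 1. P = [[3]], Q = [[1]].
Insert 1: 1 bumps 3 from row 1; 3 starts row 2. P = [[1], [3]], Q = [[1], [2]].
Insert 4: appended to row 1. P = [[1, 4], [3]], Q = [[1, 3], [2]].
Insert 2: 2 bumps 4 from row 1; 4 appends to row 2. P = [[1, 2], [3, 4]], Q = [[1, 3], [2, 4]].
Insert 5: appended to row 1. P = [[1, 2, 5], [3, 4]], Q = [[1, 3, 5], [2, 4]].
Insert 6: appended to row 1. P = [[1, 2, 5, 6], [3, 4]], Q = [[1, 3, 5, 6], [2, 4]].
Insert 7: appended to row 1. P = [[1, 2, 5, 6, 7], [3, 4]], Q = [[1, 3, 5, 6, 7], [2, 4]].

So P = [[1, 2, 5, 6, 7], [3, 4]], Q = [[1, 3, 5, 6, 7], [2, 4]].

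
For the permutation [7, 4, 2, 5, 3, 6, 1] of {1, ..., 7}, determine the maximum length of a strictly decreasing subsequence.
4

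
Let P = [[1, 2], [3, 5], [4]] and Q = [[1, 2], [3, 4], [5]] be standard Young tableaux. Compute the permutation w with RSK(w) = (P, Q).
Reverse the RSK construction: for i from n down to 1, find the cell of Q containing i, remove the entry at that cell from P, and reverse-bump it up through P; the value ejected from row 1 is w(i).

Step i=5: Q has 5 at row 3, column 1; remove 4 from row 3 of P and reverse-bump: 4 enters row 2 and ejects 3; 3 enters row 1 and ejects 2. So w(5) = 2. P is now [[1, 3], [4, 5]].
Step i=4: Q has 4 at row 2, column 2; remove 5 from row 2 of P and reverse-bump: 5 enters row 1 and ejects 3. So w(4) = 3. P is now [[1, 5], [4]].
Step i=3: Q has 3 at row 2, column 1; remove 4 from row 2 of P and reverse-bump: 4 enters row 1 and ejects 1. So w(3) = 1. P is now [[4, 5]].
Step i=2: Q has 2 at row 1, column 2; remove that cell from P, ejecting 5. So w(2) = 5. P is now [[4]].
Step i=1: Q has 1 at row 1, column 1; remove that cell from P, ejecting 4. So w(1) = 4. P is now [].

So w = 4 5 1 3 2.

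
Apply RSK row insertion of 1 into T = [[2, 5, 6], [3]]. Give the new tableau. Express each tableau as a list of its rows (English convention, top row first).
[[1, 5, 6], [2], [3]]

In row 1, 1 replaces 2 (the leftmost entry greater than 1); 2 is bumped to row 2. In row 2, 2 replaces 3 (the leftmost entry greater than 2); 3 is bumped to row 3. 3 starts a new row 3. The new tableau is [[1, 5, 6], [2], [3]].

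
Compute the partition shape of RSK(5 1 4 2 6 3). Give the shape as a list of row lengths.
[3, 2, 1]

Row-insert each entry into an empty tableau.

After inserting 5: P = [[5]].
After inserting 1: P = [[1], [5]].
After inserting 4: P = [[1, 4], [5]].
After inserting 2: P = [[1, 2], [4], [5]].
After inserting 6: P = [[1, 2, 6], [4], [5]].
After inserting 3: P = [[1, 2, 3], [4, 6], [5]].

The final insertion tableau P = [[1, 2, 3], [4, 6], [5]] has shape [3, 2, 1].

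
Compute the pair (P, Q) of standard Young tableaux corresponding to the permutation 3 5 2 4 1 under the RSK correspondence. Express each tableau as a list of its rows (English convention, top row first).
P = [[1, 4], [2, 5], [3]], Q = [[1, 2], [3, 4], [5]]

Insert each entry of the permutation into P by Schensted row insertion, recording in Q the position of each new cell.

Insert 3: appended to row 1. P = [[3]].
Insert 5: appended to row 1. P = [[3, 5]].
Insert 2: 2 bumps 3 from row 1; 3 starts row 2. P = [[2, 5], [3]].
Insert 4: 4 bumps 5 from row 1; 5 appends to row 2. P = [[2, 4], [3, 5]].
Insert 1: 1 bumps 2 from row 1; 2 bumps 3 from row 2; 3 starts row 3. P = [[1, 4], [2, 5], [3]].

So P = [[1, 4], [2, 5], [3]], Q = [[1, 2], [3, 4], [5]].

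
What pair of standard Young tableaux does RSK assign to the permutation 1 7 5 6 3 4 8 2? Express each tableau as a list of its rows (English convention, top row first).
P = [[1, 2, 4, 8], [3, 6], [5], [7]], Q = [[1, 2, 4, 7], [3, 6], [5], [8]]

Insert each entry of the permutation into P by Schensted row insertion, recording in Q the position of each new cell.

Insert 1: appended to row 1. P = [[1]], Q = [[1]].
Insert 7: appended to row 1. P = [[1, 7]], Q = [[1, 2]].
Insert 5: 5 bumps 7 from row 1; 7 starts row 2. P = [[1, 5], [7]], Q = [[1, 2], [3]].
Insert 6: appended to row 1. P = [[1, 5, 6], [7]], Q = [[1, 2, 4], [3]].
Insert 3: 3 bumps 5 from row 1; 5 bumps 7 from row 2; 7 starts row 3. P = [[1, 3, 6], [5], [7]], Q = [[1, 2, 4], [3], [5]].
Insert 4: 4 bumps 6 from row 1; 6 appends to row 2. P = [[1, 3, 4], [5, 6], [7]], Q = [[1, 2, 4], [3, 6], [5]].
Insert 8: appended to row 1. P = [[1, 3, 4, 8], [5, 6], [7]], Q = [[1, 2, 4, 7], [3, 6], [5]].
Insert 2: 2 bumps 3 from row 1; 3 bumps 5 from row 2; 5 bumps 7 from row 3; 7 starts row 4. P = [[1, 2, 4, 8], [3, 6], [5], [7]], Q = [[1, 2, 4, 7], [3, 6], [5], [8]].

So P = [[1, 2, 4, 8], [3, 6], [5], [7]], Q = [[1, 2, 4, 7], [3, 6], [5], [8]].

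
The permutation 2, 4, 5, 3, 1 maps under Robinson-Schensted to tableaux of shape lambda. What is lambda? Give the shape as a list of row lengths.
RSK row insertion gives P = [[1, 3, 5], [2], [4]], which has shape [3, 1, 1].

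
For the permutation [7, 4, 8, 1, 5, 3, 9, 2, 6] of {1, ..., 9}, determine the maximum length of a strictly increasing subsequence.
3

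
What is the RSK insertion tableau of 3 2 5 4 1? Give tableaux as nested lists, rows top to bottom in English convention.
Insert 3: appended to row 1. P = [[3]].
Insert 2: 2 bumps 3 from row 1; 3 starts row 2. P = [[2], [3]].
Insert 5: appended to row 1. P = [[2, 5], [3]].
Insert 4: 4 bumps 5 from row 1; 5 appends to row 2. P = [[2, 4], [3, 5]].
Insert 1: 1 bumps 2 from row 1; 2 bumps 3 from row 2; 3 starts row 3. P = [[1, 4], [2, 5], [3]].

So P = [[1, 4], [2, 5], [3]].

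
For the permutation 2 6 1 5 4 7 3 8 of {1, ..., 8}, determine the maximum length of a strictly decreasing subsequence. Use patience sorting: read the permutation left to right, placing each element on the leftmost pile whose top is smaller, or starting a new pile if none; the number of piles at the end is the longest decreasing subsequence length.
4

2: new pile. tops = [2]
6: onto pile 1 (replacing 2). tops = [6]
1: new pile. tops = [6, 1]
5: onto pile 2 (replacing 1). tops = [6, 5]
4: new pile. tops = [6, 5, 4]
7: onto pile 1 (replacing 6). tops = [7, 5, 4]
3: new pile. tops = [7, 5, 4, 3]
8: onto pile 1 (replacing 7). tops = [8, 5, 4, 3]

4 piles, so the longest decreasing subsequence has length 4.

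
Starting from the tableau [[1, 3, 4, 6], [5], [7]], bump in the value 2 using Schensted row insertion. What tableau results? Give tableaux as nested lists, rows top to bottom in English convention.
In row 1, 2 replaces 3 (the leftmost entry greater than 2); 3 is bumped to row 2. In row 2, 3 replaces 5 (the leftmost entry greater than 3); 5 is bumped to row 3. In row 3, 5 replaces 7 (the leftmost entry greater than 5); 7 is bumped to row 4. 7 starts a new row 4. The new tableau is [[1, 2, 4, 6], [3], [5], [7]].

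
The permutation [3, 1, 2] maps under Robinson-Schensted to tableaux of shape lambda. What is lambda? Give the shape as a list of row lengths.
Row-insert each entry into an empty tableau.

After inserting 3: P = [[3]].
After inserting 1: P = [[1], [3]].
After inserting 2: P = [[1, 2], [3]].

The final insertion tableau P = [[1, 2], [3]] has shape [2, 1].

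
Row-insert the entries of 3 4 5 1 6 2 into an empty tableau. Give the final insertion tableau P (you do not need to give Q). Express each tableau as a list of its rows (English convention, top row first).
P = [[1, 2, 5, 6], [3, 4]]

After inserting 3: P = [[3]].
After inserting 4: P = [[3, 4]].
After inserting 5: P = [[3, 4, 5]].
After inserting 1: P = [[1, 4, 5], [3]].
After inserting 6: P = [[1, 4, 5, 6], [3]].
After inserting 2: P = [[1, 2, 5, 6], [3, 4]].

So P = [[1, 2, 5, 6], [3, 4]].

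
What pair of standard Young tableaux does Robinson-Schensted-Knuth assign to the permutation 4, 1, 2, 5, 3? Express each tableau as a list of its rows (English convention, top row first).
Insert each entry of the permutation into P by Schensted row insertion, recording in Q the position of each new cell.

Insert 4: appended to row 1. P = [[4]].
Insert 1: 1 bumps 4 from row 1; 4 starts row 2. P = [[1], [4]].
Insert 2: appended to row 1. P = [[1, 2], [4]].
Insert 5: appended to row 1. P = [[1, 2, 5], [4]].
Insert 3: 3 bumps 5 from row 1; 5 appends to row 2. P = [[1, 2, 3], [4, 5]].

So P = [[1, 2, 3], [4, 5]], Q = [[1, 3, 4], [2, 5]].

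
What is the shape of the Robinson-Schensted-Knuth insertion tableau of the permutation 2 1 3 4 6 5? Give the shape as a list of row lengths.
Row-insert each entry into an empty tableau.

After inserting 2: P = [[2]].
After inserting 1: P = [[1], [2]].
After inserting 3: P = [[1, 3], [2]].
After inserting 4: P = [[1, 3, 4], [2]].
After inserting 6: P = [[1, 3, 4, 6], [2]].
After inserting 5: P = [[1, 3, 4, 5], [2, 6]].

The final insertion tableau P = [[1, 3, 4, 5], [2, 6]] has shape [4, 2].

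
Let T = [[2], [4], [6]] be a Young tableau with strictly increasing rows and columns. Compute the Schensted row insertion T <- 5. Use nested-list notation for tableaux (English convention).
[[2, 5], [4], [6]]

5 is larger than every entry of row 1, so it is appended to row 1. The new tableau is [[2, 5], [4], [6]].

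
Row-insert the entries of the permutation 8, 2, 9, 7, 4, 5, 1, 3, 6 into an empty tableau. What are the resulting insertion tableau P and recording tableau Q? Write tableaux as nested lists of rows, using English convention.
Insert each entry of the permutation into P by Schensted row insertion, recording in Q the position of each new cell.

Insert 8: appended to row 1. P = [[8]], Q = [[1]].
Insert 2: 2 bumps 8 from row 1; 8 starts row 2. P = [[2], [8]], Q = [[1], [2]].
Insert 9: appended to row 1. P = [[2, 9], [8]], Q = [[1, 3], [2]].
Insert 7: 7 bumps 9 from row 1; 9 appends to row 2. P = [[2, 7], [8, 9]], Q = [[1, 3], [2, 4]].
Insert 4: 4 bumps 7 from row 1; 7 bumps 8 from row 2; 8 starts row 3. P = [[2, 4], [7, 9], [8]], Q = [[1, 3], [2, 4], [5]].
Insert 5: appended to row 1. P = [[2, 4, 5], [7, 9], [8]], Q = [[1, 3, 6], [2, 4], [5]].
Insert 1: 1 bumps 2 from row 1; 2 bumps 7 from row 2; 7 bumps 8 from row 3; 8 starts row 4. P = [[1, 4, 5], [2, 9], [7], [8]], Q = [[1, 3, 6], [2, 4], [5], [7]].
Insert 3: 3 bumps 4 from row 1; 4 bumps 9 from row 2; 9 appends to row 3. P = [[1, 3, 5], [2, 4], [7, 9], [8]], Q = [[1, 3, 6], [2, 4], [5, 8], [7]].
Insert 6: appended to row 1. P = [[1, 3, 5, 6], [2, 4], [7, 9], [8]], Q = [[1, 3, 6, 9], [2, 4], [5, 8], [7]].

So P = [[1, 3, 5, 6], [2, 4], [7, 9], [8]], Q = [[1, 3, 6, 9], [2, 4], [5, 8], [7]].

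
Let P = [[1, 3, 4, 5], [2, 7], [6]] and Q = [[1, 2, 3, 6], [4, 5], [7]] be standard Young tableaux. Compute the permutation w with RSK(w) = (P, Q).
Reverse the RSK construction: for i from n down to 1, find the cell of Q containing i, remove the entry at that cell from P, and reverse-bump it up through P; the value ejected from row 1 is w(i).

Step i=7: Q has 7 at row 3, column 1; remove 6 from row 3 of P and reverse-bump: 6 enters row 2 and ejects 2; 2 enters row 1 and ejects 1. So w(7) = 1. P is now [[2, 3, 4, 5], [6, 7]].
Step i=6: Q has 6 at row 1, column 4; remove that cell from P, ejecting 5. So w(6) = 5. P is now [[2, 3, 4], [6, 7]].
Step i=5: Q has 5 at row 2, column 2; remove 7 from row 2 of P and reverse-bump: 7 enters row 1 and ejects 4. So w(5) = 4. P is now [[2, 3, 7], [6]].
Step i=4: Q has 4 at row 2, column 1; remove 6 from row 2 of P and reverse-bump: 6 enters row 1 and ejects 3. So w(4) = 3. P is now [[2, 6, 7]].
Step i=3: Q has 3 at row 1, column 3; remove that cell from P, ejecting 7. So w(3) = 7. P is now [[2, 6]].
Step i=2: Q has 2 at row 1, column 2; remove that cell from P, ejecting 6. So w(2) = 6. P is now [[2]].
Step i=1: Q has 1 at row 1, column 1; remove that cell from P, ejecting 2. So w(1) = 2. P is now [].

So w = 2 6 7 3 4 5 1.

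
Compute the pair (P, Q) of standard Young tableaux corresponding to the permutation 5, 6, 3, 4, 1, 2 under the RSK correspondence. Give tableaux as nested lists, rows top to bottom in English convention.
Insert each entry of the permutation into P by Schensted row insertion, recording in Q the position of each new cell.

Insert 5: appended to row 1. P = [[5]].
Insert 6: appended to row 1. P = [[5, 6]].
Insert 3: 3 bumps 5 from row 1; 5 starts row 2. P = [[3, 6], [5]].
Insert 4: 4 bumps 6 from row 1; 6 appends to row 2. P = [[3, 4], [5, 6]].
Insert 1: 1 bumps 3 from row 1; 3 bumps 5 from row 2; 5 starts row 3. P = [[1, 4], [3, 6], [5]].
Insert 2: 2 bumps 4 from row 1; 4 bumps 6 from row 2; 6 appends to row 3. P = [[1, 2], [3, 4], [5, 6]].

So P = [[1, 2], [3, 4], [5, 6]], Q = [[1, 2], [3, 4], [5, 6]].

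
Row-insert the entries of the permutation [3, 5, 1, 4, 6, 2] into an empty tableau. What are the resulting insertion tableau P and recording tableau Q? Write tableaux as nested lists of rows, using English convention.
P = [[1, 2, 6], [3, 4], [5]], Q = [[1, 2, 5], [3, 4], [6]]

Insert each entry of the permutation into P by Schensted row insertion, recording in Q the position of each new cell.

Insert 3: appended to row 1. P = [[3]].
Insert 5: appended to row 1. P = [[3, 5]].
Insert 1: 1 bumps 3 from row 1; 3 starts row 2. P = [[1, 5], [3]].
Insert 4: 4 bumps 5 from row 1; 5 appends to row 2. P = [[1, 4], [3, 5]].
Insert 6: appended to row 1. P = [[1, 4, 6], [3, 5]].
Insert 2: 2 bumps 4 from row 1; 4 bumps 5 from row 2; 5 starts row 3. P = [[1, 2, 6], [3, 4], [5]].

So P = [[1, 2, 6], [3, 4], [5]], Q = [[1, 2, 5], [3, 4], [6]].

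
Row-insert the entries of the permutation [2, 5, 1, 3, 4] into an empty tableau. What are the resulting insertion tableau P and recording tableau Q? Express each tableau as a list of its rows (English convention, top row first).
P = [[1, 3, 4], [2, 5]], Q = [[1, 2, 5], [3, 4]]

Insert each entry of the permutation into P by Schensted row insertion, recording in Q the position of each new cell.

Insert 2: appended to row 1. P = [[2]], Q = [[1]].
Insert 5: appended to row 1. P = [[2, 5]], Q = [[1, 2]].
Insert 1: 1 bumps 2 from row 1; 2 starts row 2. P = [[1, 5], [2]], Q = [[1, 2], [3]].
Insert 3: 3 bumps 5 from row 1; 5 appends to row 2. P = [[1, 3], [2, 5]], Q = [[1, 2], [3, 4]].
Insert 4: appended to row 1. P = [[1, 3, 4], [2, 5]], Q = [[1, 2, 5], [3, 4]].

So P = [[1, 3, 4], [2, 5]], Q = [[1, 2, 5], [3, 4]].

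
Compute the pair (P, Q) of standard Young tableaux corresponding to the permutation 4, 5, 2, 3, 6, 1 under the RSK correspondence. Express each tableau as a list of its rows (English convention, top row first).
Insert each entry of the permutation into P by Schensted row insertion, recording in Q the position of each new cell.

After inserting 4: P = [[4]].
After inserting 5: P = [[4, 5]].
After inserting 2: P = [[2, 5], [4]].
After inserting 3: P = [[2, 3], [4, 5]].
After inserting 6: P = [[2, 3, 6], [4, 5]].
After inserting 1: P = [[1, 3, 6], [2, 5], [4]].

So P = [[1, 3, 6], [2, 5], [4]], Q = [[1, 2, 5], [3, 4], [6]].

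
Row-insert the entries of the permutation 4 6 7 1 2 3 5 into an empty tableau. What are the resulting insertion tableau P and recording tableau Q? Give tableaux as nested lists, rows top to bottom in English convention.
Insert each entry of the permutation into P by Schensted row insertion, recording in Q the position of each new cell.

After inserting 4: P = [[4]].
After inserting 6: P = [[4, 6]].
After inserting 7: P = [[4, 6, 7]].
After inserting 1: P = [[1, 6, 7], [4]].
After inserting 2: P = [[1, 2, 7], [4, 6]].
After inserting 3: P = [[1, 2, 3], [4, 6, 7]].
After inserting 5: P = [[1, 2, 3, 5], [4, 6, 7]].

So P = [[1, 2, 3, 5], [4, 6, 7]], Q = [[1, 2, 3, 7], [4, 5, 6]].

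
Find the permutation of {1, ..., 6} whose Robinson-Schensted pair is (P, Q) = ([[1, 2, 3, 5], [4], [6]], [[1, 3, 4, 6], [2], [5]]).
Reverse RSK: for i = n, n-1, ..., 1, locate i in Q, remove the corresponding corner cell from P, and reverse-bump its entry up through P; the value ejected from row 1 is w(i).

So w = 6 1 2 4 3 5.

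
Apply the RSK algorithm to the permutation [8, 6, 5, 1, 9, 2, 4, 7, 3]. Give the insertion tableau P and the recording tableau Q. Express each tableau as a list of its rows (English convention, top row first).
Insert each entry of the permutation into P by Schensted row insertion, recording in Q the position of each new cell.

Insert 8: appended to row 1. P = [[8]], Q = [[1]].
Insert 6: 6 bumps 8 from row 1; 8 starts row 2. P = [[6], [8]], Q = [[1], [2]].
Insert 5: 5 bumps 6 from row 1; 6 bumps 8 from row 2; 8 starts row 3. P = [[5], [6], [8]], Q = [[1], [2], [3]].
Insert 1: 1 bumps 5 from row 1; 5 bumps 6 from row 2; 6 bumps 8 from row 3; 8 starts row 4. P = [[1], [5], [6], [8]], Q = [[1], [2], [3], [4]].
Insert 9: appended to row 1. P = [[1, 9], [5], [6], [8]], Q = [[1, 5], [2], [3], [4]].
Insert 2: 2 bumps 9 from row 1; 9 appends to row 2. P = [[1, 2], [5, 9], [6], [8]], Q = [[1, 5], [2, 6], [3], [4]].
Insert 4: appended to row 1. P = [[1, 2, 4], [5, 9], [6], [8]], Q = [[1, 5, 7], [2, 6], [3], [4]].
Insert 7: appended to row 1. P = [[1, 2, 4, 7], [5, 9], [6], [8]], Q = [[1, 5, 7, 8], [2, 6], [3], [4]].
Insert 3: 3 bumps 4 from row 1; 4 bumps 5 from row 2; 5 bumps 6 from row 3; 6 bumps 8 from row 4; 8 starts row 5. P = [[1, 2, 3, 7], [4, 9], [5], [6], [8]], Q = [[1, 5, 7, 8], [2, 6], [3], [4], [9]].

So P = [[1, 2, 3, 7], [4, 9], [5], [6], [8]], Q = [[1, 5, 7, 8], [2, 6], [3], [4], [9]].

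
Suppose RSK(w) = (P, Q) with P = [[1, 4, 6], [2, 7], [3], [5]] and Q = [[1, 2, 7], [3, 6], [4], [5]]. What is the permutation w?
Reverse the RSK construction: for i from n down to 1, find the cell of Q containing i, remove the entry at that cell from P, and reverse-bump it up through P; the value ejected from row 1 is w(i).

Step i=7: Q has 7 at row 1, column 3; remove that cell from P, ejecting 6. So w(7) = 6. P is now [[1, 4], [2, 7], [3], [5]].
Step i=6: Q has 6 at row 2, column 2; remove 7 from row 2 of P and reverse-bump: 7 enters row 1 and ejects 4. So w(6) = 4. P is now [[1, 7], [2], [3], [5]].
Step i=5: Q has 5 at row 4, column 1; remove 5 from row 4 of P and reverse-bump: 5 enters row 3 and ejects 3; 3 enters row 2 and ejects 2; 2 enters row 1 and ejects 1. So w(5) = 1. P is now [[2, 7], [3], [5]].
Step i=4: Q has 4 at row 3, column 1; remove 5 from row 3 of P and reverse-bump: 5 enters row 2 and ejects 3; 3 enters row 1 and ejects 2. So w(4) = 2. P is now [[3, 7], [5]].
Step i=3: Q has 3 at row 2, column 1; remove 5 from row 2 of P and reverse-bump: 5 enters row 1 and ejects 3. So w(3) = 3. P is now [[5, 7]].
Step i=2: Q has 2 at row 1, column 2; remove that cell from P, ejecting 7. So w(2) = 7. P is now [[5]].
Step i=1: Q has 1 at row 1, column 1; remove that cell from P, ejecting 5. So w(1) = 5. P is now [].

So w = 5 7 3 2 1 4 6.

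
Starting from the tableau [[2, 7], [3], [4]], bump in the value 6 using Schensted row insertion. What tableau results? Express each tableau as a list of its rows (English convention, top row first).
[[2, 6], [3, 7], [4]]

In row 1, 6 replaces 7 (the leftmost entry greater than 6); 7 is bumped to row 2. 7 is appended to row 2. The new tableau is [[2, 6], [3, 7], [4]].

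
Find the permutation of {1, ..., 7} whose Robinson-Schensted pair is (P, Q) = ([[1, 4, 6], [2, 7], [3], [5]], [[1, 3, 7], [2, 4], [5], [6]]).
Reverse the RSK construction: for i from n down to 1, find the cell of Q containing i, remove the entry at that cell from P, and reverse-bump it up through P; the value ejected from row 1 is w(i).

Step i=7: Q has 7 at row 1, column 3; remove that cell from P, ejecting 6. So w(7) = 6. P is now [[1, 4], [2, 7], [3], [5]].
Step i=6: Q has 6 at row 4, column 1; remove 5 from row 4 of P and reverse-bump: 5 enters row 3 and ejects 3; 3 enters row 2 and ejects 2; 2 enters row 1 and ejects 1. So w(6) = 1. P is now [[2, 4], [3, 7], [5]].
Step i=5: Q has 5 at row 3, column 1; remove 5 from row 3 of P and reverse-bump: 5 enters row 2 and ejects 3; 3 enters row 1 and ejects 2. So w(5) = 2. P is now [[3, 4], [5, 7]].
Step i=4: Q has 4 at row 2, column 2; remove 7 from row 2 of P and reverse-bump: 7 enters row 1 and ejects 4. So w(4) = 4. P is now [[3, 7], [5]].
Step i=3: Q has 3 at row 1, column 2; remove that cell from P, ejecting 7. So w(3) = 7. P is now [[3], [5]].
Step i=2: Q has 2 at row 2, column 1; remove 5 from row 2 of P and reverse-bump: 5 enters row 1 and ejects 3. So w(2) = 3. P is now [[5]].
Step i=1: Q has 1 at row 1, column 1; remove that cell from P, ejecting 5. So w(1) = 5. P is now [].

So w = 5 3 7 4 2 1 6.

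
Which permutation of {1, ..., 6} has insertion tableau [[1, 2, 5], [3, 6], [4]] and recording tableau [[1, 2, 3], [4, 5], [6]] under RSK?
1 4 6 3 5 2

Reverse RSK: for i = n, n-1, ..., 1, locate i in Q, remove the corresponding corner cell from P, and reverse-bump its entry up through P; the value ejected from row 1 is w(i).

So w = 1 4 6 3 5 2.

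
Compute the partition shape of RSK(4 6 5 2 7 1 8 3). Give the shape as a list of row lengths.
RSK row insertion gives P = [[1, 3, 7, 8], [2, 5], [4], [6]], which has shape [4, 2, 1, 1].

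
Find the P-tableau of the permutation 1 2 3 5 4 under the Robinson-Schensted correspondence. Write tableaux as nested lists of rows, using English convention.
P = [[1, 2, 3, 4], [5]]

Insert 1: appended to row 1. P = [[1]].
Insert 2: appended to row 1. P = [[1, 2]].
Insert 3: appended to row 1. P = [[1, 2, 3]].
Insert 5: appended to row 1. P = [[1, 2, 3, 5]].
Insert 4: 4 bumps 5 from row 1; 5 starts row 2. P = [[1, 2, 3, 4], [5]].

So P = [[1, 2, 3, 4], [5]].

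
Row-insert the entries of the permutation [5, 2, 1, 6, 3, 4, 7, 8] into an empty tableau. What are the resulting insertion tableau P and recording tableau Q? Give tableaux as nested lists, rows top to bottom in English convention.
Insert each entry of the permutation into P by Schensted row insertion, recording in Q the position of each new cell.

Insert 5: appended to row 1. P = [[5]], Q = [[1]].
Insert 2: 2 bumps 5 from row 1; 5 starts row 2. P = [[2], [5]], Q = [[1], [2]].
Insert 1: 1 bumps 2 from row 1; 2 bumps 5 from row 2; 5 starts row 3. P = [[1], [2], [5]], Q = [[1], [2], [3]].
Insert 6: appended to row 1. P = [[1, 6], [2], [5]], Q = [[1, 4], [2], [3]].
Insert 3: 3 bumps 6 from row 1; 6 appends to row 2. P = [[1, 3], [2, 6], [5]], Q = [[1, 4], [2, 5], [3]].
Insert 4: appended to row 1. P = [[1, 3, 4], [2, 6], [5]], Q = [[1, 4, 6], [2, 5], [3]].
Insert 7: appended to row 1. P = [[1, 3, 4, 7], [2, 6], [5]], Q = [[1, 4, 6, 7], [2, 5], [3]].
Insert 8: appended to row 1. P = [[1, 3, 4, 7, 8], [2, 6], [5]], Q = [[1, 4, 6, 7, 8], [2, 5], [3]].

So P = [[1, 3, 4, 7, 8], [2, 6], [5]], Q = [[1, 4, 6, 7, 8], [2, 5], [3]].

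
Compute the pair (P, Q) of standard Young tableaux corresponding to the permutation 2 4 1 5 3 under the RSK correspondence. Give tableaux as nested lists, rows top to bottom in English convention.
P = [[1, 3, 5], [2, 4]], Q = [[1, 2, 4], [3, 5]]

Insert each entry of the permutation into P by Schensted row insertion, recording in Q the position of each new cell.

Insert 2: appended to row 1. P = [[2]].
Insert 4: appended to row 1. P = [[2, 4]].
Insert 1: 1 bumps 2 from row 1; 2 starts row 2. P = [[1, 4], [2]].
Insert 5: appended to row 1. P = [[1, 4, 5], [2]].
Insert 3: 3 bumps 4 from row 1; 4 appends to row 2. P = [[1, 3, 5], [2, 4]].

So P = [[1, 3, 5], [2, 4]], Q = [[1, 2, 4], [3, 5]].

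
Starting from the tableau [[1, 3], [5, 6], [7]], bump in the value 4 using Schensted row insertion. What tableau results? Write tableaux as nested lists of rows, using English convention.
[[1, 3, 4], [5, 6], [7]]

4 is larger than every entry of row 1, so it is appended to row 1. The new tableau is [[1, 3, 4], [5, 6], [7]].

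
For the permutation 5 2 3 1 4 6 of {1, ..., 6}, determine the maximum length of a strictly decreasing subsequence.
3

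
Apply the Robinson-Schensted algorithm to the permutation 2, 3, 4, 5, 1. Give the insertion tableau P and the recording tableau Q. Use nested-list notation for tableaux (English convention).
Insert each entry of the permutation into P by Schensted row insertion, recording in Q the position of each new cell.

Insert 2: appended to row 1. P = [[2]], Q = [[1]].
Insert 3: appended to row 1. P = [[2, 3]], Q = [[1, 2]].
Insert 4: appended to row 1. P = [[2, 3, 4]], Q = [[1, 2, 3]].
Insert 5: appended to row 1. P = [[2, 3, 4, 5]], Q = [[1, 2, 3, 4]].
Insert 1: 1 bumps 2 from row 1; 2 starts row 2. P = [[1, 3, 4, 5], [2]], Q = [[1, 2, 3, 4], [5]].

So P = [[1, 3, 4, 5], [2]], Q = [[1, 2, 3, 4], [5]].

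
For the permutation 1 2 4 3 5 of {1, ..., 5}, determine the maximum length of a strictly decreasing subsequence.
2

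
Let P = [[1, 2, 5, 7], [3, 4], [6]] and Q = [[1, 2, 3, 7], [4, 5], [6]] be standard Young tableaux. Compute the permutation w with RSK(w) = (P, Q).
3 4 6 1 5 2 7

Reverse RSK: for i = n, n-1, ..., 1, locate i in Q, remove the corresponding corner cell from P, and reverse-bump its entry up through P; the value ejected from row 1 is w(i).

So w = 3 4 6 1 5 2 7.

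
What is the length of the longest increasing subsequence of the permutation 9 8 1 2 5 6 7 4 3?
5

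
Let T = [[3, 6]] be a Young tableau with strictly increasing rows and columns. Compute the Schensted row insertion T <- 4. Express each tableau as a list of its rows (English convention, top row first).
In row 1, 4 replaces 6 (the leftmost entry greater than 4); 6 is bumped to row 2. 6 starts a new row 2. The new tableau is [[3, 4], [6]].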